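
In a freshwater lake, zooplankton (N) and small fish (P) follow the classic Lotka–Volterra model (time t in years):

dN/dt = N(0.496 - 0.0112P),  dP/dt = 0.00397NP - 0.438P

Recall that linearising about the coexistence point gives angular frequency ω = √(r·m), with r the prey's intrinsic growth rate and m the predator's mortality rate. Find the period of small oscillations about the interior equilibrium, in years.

Here r = 0.496 and m = 0.438, so r·m = 0.217.
ω = √0.217 = 0.466 per year, hence T = 2π/ω ≈ 13.5 years.

T ≈ 13.5 years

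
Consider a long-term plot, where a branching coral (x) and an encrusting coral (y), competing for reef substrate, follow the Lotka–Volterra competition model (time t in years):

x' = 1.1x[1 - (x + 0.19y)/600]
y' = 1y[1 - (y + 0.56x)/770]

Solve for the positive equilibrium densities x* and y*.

x* ≈ 508, y* ≈ 486

Setting both brackets to zero gives the nullclines x + 0.19y = 600 and 0.56x + y = 770.
Substituting y = 770 - 0.56x into the first: x(1 - 0.19·0.56) = 600 - 0.19·770.
So x* = 454/0.894 = 508, and then y* = 770 - 0.56·508 = 486.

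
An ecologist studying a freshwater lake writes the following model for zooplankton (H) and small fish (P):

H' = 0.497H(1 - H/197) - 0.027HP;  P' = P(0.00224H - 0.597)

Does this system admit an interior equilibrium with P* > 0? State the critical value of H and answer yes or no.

The predator equation gives dP/dt > 0 only when H > 0.597/0.00224 = 267.
Without the predator, H → K = 197. Since 197 < 267, the predator cannot invade.

Threshold H = 267; K < 267, so no, the predator goes extinct.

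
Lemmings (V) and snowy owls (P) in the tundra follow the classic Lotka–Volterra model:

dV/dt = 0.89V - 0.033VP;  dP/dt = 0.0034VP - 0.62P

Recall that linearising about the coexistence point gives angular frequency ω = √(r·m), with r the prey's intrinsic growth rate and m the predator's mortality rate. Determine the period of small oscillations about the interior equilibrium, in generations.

T ≈ 8.46 generations

Here r = 0.89 and m = 0.62, so r·m = 0.552.
ω = √0.552 = 0.743 per generation, hence T = 2π/ω ≈ 8.46 generations.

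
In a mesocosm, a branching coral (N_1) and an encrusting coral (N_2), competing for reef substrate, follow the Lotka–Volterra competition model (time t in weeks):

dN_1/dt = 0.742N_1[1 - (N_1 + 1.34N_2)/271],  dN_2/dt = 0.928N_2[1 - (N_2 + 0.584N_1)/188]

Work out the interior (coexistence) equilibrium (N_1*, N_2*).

Setting both brackets to zero gives the nullclines N_1 + 1.34N_2 = 271 and 0.584N_1 + N_2 = 188.
Substituting N_2 = 188 - 0.584N_1 into the first: N_1(1 - 1.34·0.584) = 271 - 1.34·188.
So N_1* = 19.1/0.217 = 87.7, and then N_2* = 188 - 0.584·87.7 = 137.

N_1* ≈ 87.7, N_2* ≈ 137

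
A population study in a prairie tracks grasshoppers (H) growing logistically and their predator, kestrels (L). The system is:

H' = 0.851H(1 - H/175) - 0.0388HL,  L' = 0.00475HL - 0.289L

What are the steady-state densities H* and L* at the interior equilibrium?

From dL/dt = 0 with L > 0: 0.00475H* = 0.289, so H* = 60.8.
Substitute into dH/dt = 0: 0.851(1 - 60.8/175) = 0.0388L*.
The bracket is 0.652, giving L* = 0.555/0.0388 = 14.3.

H* ≈ 60.8, L* ≈ 14.3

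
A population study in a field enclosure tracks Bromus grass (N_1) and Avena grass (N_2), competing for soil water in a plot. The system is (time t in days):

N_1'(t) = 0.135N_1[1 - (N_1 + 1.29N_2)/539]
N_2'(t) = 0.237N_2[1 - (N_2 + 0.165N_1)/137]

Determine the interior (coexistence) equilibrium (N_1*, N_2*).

N_1* ≈ 460, N_2* ≈ 61.1

Setting both brackets to zero gives the nullclines N_1 + 1.29N_2 = 539 and 0.165N_1 + N_2 = 137.
Substituting N_2 = 137 - 0.165N_1 into the first: N_1(1 - 1.29·0.165) = 539 - 1.29·137.
So N_1* = 362/0.787 = 460, and then N_2* = 137 - 0.165·460 = 61.1.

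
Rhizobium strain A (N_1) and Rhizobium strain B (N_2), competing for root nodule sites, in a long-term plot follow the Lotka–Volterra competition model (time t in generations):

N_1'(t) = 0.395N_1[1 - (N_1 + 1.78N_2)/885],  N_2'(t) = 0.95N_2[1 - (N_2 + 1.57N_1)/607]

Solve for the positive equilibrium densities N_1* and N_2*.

Setting both brackets to zero gives the nullclines N_1 + 1.78N_2 = 885 and 1.57N_1 + N_2 = 607.
Substituting N_2 = 607 - 1.57N_1 into the first: N_1(1 - 1.78·1.57) = 885 - 1.78·607.
So N_1* = -195/-1.79 = 109, and then N_2* = 607 - 1.57·109 = 436.

N_1* ≈ 109, N_2* ≈ 436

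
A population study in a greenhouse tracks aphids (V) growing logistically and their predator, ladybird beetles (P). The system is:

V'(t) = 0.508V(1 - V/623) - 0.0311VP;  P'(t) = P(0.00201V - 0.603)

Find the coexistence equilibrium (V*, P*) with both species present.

V* ≈ 300, P* ≈ 8.47

From dP/dt = 0 with P > 0: 0.00201V* = 0.603, so V* = 300.
Substitute into dV/dt = 0: 0.508(1 - 300/623) = 0.0311P*.
The bracket is 0.518, giving P* = 0.263/0.0311 = 8.47.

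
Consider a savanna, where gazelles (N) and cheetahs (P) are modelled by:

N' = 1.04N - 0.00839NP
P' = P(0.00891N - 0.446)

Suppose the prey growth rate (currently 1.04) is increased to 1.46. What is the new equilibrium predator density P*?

P* ≈ 174

At the interior fixed point, setting dN/dt = 0 with N > 0 fixes P* = (prey growth rate)/(NP coefficient) — independent of the other coefficients.
With the change, P* = 1.46/0.00839 = 174; it rises from 124.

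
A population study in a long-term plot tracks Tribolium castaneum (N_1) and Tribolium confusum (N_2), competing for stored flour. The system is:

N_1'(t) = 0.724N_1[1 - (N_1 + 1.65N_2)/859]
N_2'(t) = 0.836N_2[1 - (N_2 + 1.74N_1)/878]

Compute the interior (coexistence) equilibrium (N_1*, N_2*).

Setting both brackets to zero gives the nullclines N_1 + 1.65N_2 = 859 and 1.74N_1 + N_2 = 878.
Substituting N_2 = 878 - 1.74N_1 into the first: N_1(1 - 1.65·1.74) = 859 - 1.65·878.
So N_1* = -590/-1.87 = 315, and then N_2* = 878 - 1.74·315 = 330.

N_1* ≈ 315, N_2* ≈ 330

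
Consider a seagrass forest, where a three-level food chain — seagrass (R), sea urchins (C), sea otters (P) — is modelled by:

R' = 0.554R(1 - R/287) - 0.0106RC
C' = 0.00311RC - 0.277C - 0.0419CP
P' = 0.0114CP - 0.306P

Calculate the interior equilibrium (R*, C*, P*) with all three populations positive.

R* ≈ 140, C* ≈ 26.8, P* ≈ 3.75

From dP/dt = 0: 0.0114C* = 0.306, so C* = 26.8.
From dR/dt = 0: 0.554(1 - R*/287) = 0.0106·26.8, giving R* = 287·(1 - 0.514) = 140.
From dC/dt = 0: 0.00311·140 - 0.277 = 0.0419P*, so P* = 0.157/0.0419 = 3.75.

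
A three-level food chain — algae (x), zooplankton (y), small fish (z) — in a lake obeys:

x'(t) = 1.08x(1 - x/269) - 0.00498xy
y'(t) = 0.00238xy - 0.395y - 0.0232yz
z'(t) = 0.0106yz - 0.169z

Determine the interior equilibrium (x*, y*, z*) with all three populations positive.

From dz/dt = 0: 0.0106y* = 0.169, so y* = 15.9.
From dx/dt = 0: 1.08(1 - x*/269) = 0.00498·15.9, giving x* = 269·(1 - 0.0735) = 249.
From dy/dt = 0: 0.00238·249 - 0.395 = 0.0232z*, so z* = 0.198/0.0232 = 8.54.

x* ≈ 249, y* ≈ 15.9, z* ≈ 8.54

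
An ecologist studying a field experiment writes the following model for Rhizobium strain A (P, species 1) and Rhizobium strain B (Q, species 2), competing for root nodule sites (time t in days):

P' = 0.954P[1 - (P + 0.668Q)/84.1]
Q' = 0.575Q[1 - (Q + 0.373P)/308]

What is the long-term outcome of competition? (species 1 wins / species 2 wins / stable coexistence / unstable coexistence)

species 2 excludes species 1

Compare the nullcline intercepts: K1/α12 = 84.1/0.668 = 126 < K2 = 308; K2/α21 = 308/0.373 = 826 > K1 = 84.1.
Since the inequalities point opposite ways, species 2 can invade but species 1 cannot.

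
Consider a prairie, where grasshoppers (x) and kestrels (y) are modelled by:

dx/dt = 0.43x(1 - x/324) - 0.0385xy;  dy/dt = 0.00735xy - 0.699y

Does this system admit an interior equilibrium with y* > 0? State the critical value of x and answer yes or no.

The predator equation gives dy/dt > 0 only when x > 0.699/0.00735 = 95.1.
Without the predator, x → K = 324. Since 324 > 95.1, the predator can invade and persist.

Threshold x = 95.1; K > 95.1, so yes, the predator persists.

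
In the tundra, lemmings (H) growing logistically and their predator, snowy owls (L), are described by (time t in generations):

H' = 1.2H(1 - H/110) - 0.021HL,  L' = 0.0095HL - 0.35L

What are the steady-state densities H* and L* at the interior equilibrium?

H* ≈ 36.8, L* ≈ 38

From dL/dt = 0 with L > 0: 0.0095H* = 0.35, so H* = 36.8.
Substitute into dH/dt = 0: 1.2(1 - 36.8/110) = 0.021L*.
The bracket is 0.665, giving L* = 0.798/0.021 = 38.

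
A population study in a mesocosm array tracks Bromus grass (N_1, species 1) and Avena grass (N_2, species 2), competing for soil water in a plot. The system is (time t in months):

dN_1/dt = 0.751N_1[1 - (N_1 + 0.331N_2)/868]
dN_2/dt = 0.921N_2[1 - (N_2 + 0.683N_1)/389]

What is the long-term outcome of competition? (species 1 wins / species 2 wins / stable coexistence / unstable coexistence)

species 1 excludes species 2

Compare the nullcline intercepts: K1/α12 = 868/0.331 = 2620 > K2 = 389; K2/α21 = 389/0.683 = 570 < K1 = 868.
Since the inequalities point opposite ways, species 1 can invade but species 2 cannot.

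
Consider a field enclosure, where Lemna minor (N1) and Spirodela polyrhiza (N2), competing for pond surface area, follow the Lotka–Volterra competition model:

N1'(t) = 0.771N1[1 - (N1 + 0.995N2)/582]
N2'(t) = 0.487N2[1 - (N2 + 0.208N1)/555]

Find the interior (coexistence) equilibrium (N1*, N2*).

N1* ≈ 37.5, N2* ≈ 547

Setting both brackets to zero gives the nullclines N1 + 0.995N2 = 582 and 0.208N1 + N2 = 555.
Substituting N2 = 555 - 0.208N1 into the first: N1(1 - 0.995·0.208) = 582 - 0.995·555.
So N1* = 29.8/0.793 = 37.5, and then N2* = 555 - 0.208·37.5 = 547.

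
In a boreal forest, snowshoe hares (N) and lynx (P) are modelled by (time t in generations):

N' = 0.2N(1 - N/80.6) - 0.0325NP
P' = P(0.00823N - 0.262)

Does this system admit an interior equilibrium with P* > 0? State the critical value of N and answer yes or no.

The predator equation gives dP/dt > 0 only when N > 0.262/0.00823 = 31.8.
Without the predator, N → K = 80.6. Since 80.6 > 31.8, the predator can invade and persist.

Threshold N = 31.8; K > 31.8, so yes, the predator persists.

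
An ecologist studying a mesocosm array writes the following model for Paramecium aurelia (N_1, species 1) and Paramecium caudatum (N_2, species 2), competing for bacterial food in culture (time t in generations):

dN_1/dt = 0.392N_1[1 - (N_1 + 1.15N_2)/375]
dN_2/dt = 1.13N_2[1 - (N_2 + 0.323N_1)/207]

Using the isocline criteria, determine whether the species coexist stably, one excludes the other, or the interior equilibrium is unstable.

stable coexistence

Compare the nullcline intercepts: K1/α12 = 375/1.15 = 326 > K2 = 207; K2/α21 = 207/0.323 = 641 > K1 = 375.
Since both inequalities hold, each species can invade when rare, so the interior equilibrium is stable.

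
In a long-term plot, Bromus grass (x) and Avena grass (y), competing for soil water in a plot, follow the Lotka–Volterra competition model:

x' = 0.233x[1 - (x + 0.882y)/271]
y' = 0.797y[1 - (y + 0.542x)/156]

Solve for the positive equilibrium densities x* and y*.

Setting both brackets to zero gives the nullclines x + 0.882y = 271 and 0.542x + y = 156.
Substituting y = 156 - 0.542x into the first: x(1 - 0.882·0.542) = 271 - 0.882·156.
So x* = 133/0.522 = 256, and then y* = 156 - 0.542·256 = 17.5.

x* ≈ 256, y* ≈ 17.5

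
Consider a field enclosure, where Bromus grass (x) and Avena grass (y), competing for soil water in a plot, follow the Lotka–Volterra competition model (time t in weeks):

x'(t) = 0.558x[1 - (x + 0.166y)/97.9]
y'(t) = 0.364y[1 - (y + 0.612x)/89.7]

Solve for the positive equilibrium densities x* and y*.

Setting both brackets to zero gives the nullclines x + 0.166y = 97.9 and 0.612x + y = 89.7.
Substituting y = 89.7 - 0.612x into the first: x(1 - 0.166·0.612) = 97.9 - 0.166·89.7.
So x* = 83/0.898 = 92.4, and then y* = 89.7 - 0.612·92.4 = 33.2.

x* ≈ 92.4, y* ≈ 33.2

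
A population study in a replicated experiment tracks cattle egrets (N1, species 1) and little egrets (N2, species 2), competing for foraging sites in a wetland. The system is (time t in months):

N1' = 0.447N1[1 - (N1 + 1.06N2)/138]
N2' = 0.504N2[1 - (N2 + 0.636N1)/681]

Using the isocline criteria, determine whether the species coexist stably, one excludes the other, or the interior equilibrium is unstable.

Compare the nullcline intercepts: K1/α12 = 138/1.06 = 130 < K2 = 681; K2/α21 = 681/0.636 = 1070 > K1 = 138.
Since the inequalities point opposite ways, species 2 can invade but species 1 cannot.

species 2 excludes species 1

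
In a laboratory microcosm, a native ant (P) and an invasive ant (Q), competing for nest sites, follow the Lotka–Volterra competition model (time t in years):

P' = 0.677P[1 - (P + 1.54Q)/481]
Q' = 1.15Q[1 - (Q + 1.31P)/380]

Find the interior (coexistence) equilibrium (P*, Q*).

Setting both brackets to zero gives the nullclines P + 1.54Q = 481 and 1.31P + Q = 380.
Substituting Q = 380 - 1.31P into the first: P(1 - 1.54·1.31) = 481 - 1.54·380.
So P* = -104/-1.02 = 102, and then Q* = 380 - 1.31·102 = 246.

P* ≈ 102, Q* ≈ 246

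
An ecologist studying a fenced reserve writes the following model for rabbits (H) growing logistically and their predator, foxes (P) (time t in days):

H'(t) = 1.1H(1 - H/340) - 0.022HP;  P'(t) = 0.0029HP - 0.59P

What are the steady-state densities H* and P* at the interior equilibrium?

From dP/dt = 0 with P > 0: 0.0029H* = 0.59, so H* = 203.
Substitute into dH/dt = 0: 1.1(1 - 203/340) = 0.022P*.
The bracket is 0.402, giving P* = 0.442/0.022 = 20.1.

H* ≈ 203, P* ≈ 20.1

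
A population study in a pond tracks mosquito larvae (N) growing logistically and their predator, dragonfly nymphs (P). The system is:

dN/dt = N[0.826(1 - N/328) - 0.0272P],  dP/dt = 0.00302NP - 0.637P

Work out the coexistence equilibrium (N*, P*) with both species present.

N* ≈ 211, P* ≈ 10.8

From dP/dt = 0 with P > 0: 0.00302N* = 0.637, so N* = 211.
Substitute into dN/dt = 0: 0.826(1 - 211/328) = 0.0272P*.
The bracket is 0.357, giving P* = 0.295/0.0272 = 10.8.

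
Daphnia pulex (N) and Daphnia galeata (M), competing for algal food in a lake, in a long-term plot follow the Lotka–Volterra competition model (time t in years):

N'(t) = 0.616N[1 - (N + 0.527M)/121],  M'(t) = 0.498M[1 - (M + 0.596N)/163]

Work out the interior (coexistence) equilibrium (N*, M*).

N* ≈ 51.2, M* ≈ 133

Setting both brackets to zero gives the nullclines N + 0.527M = 121 and 0.596N + M = 163.
Substituting M = 163 - 0.596N into the first: N(1 - 0.527·0.596) = 121 - 0.527·163.
So N* = 35.1/0.686 = 51.2, and then M* = 163 - 0.596·51.2 = 133.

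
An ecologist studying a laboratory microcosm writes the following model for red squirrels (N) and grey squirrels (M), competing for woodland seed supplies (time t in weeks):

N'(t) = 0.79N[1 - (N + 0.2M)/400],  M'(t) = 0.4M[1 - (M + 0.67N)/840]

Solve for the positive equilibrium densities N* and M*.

Setting both brackets to zero gives the nullclines N + 0.2M = 400 and 0.67N + M = 840.
Substituting M = 840 - 0.67N into the first: N(1 - 0.2·0.67) = 400 - 0.2·840.
So N* = 232/0.866 = 268, and then M* = 840 - 0.67·268 = 661.

N* ≈ 268, M* ≈ 661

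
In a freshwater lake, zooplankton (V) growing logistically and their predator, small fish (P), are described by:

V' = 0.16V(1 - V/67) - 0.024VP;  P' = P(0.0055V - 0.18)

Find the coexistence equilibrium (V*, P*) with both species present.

From dP/dt = 0 with P > 0: 0.0055V* = 0.18, so V* = 32.7.
Substitute into dV/dt = 0: 0.16(1 - 32.7/67) = 0.024P*.
The bracket is 0.512, giving P* = 0.0818/0.024 = 3.41.

V* ≈ 32.7, P* ≈ 3.41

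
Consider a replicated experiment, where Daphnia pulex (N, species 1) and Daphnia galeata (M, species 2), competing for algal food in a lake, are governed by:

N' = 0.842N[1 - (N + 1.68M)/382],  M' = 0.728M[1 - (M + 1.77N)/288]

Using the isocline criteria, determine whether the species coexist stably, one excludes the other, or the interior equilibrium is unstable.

unstable coexistence (outcome depends on initial conditions)

Compare the nullcline intercepts: K1/α12 = 382/1.68 = 227 < K2 = 288; K2/α21 = 288/1.77 = 163 < K1 = 382.
Since both are reversed, neither can invade when rare; the interior point is a saddle.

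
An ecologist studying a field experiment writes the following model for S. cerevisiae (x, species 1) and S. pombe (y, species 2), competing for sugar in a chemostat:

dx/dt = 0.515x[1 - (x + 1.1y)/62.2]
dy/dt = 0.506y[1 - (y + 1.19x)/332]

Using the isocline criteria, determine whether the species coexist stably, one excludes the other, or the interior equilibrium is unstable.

species 2 excludes species 1

Compare the nullcline intercepts: K1/α12 = 62.2/1.1 = 56.5 < K2 = 332; K2/α21 = 332/1.19 = 279 > K1 = 62.2.
Since the inequalities point opposite ways, species 2 can invade but species 1 cannot.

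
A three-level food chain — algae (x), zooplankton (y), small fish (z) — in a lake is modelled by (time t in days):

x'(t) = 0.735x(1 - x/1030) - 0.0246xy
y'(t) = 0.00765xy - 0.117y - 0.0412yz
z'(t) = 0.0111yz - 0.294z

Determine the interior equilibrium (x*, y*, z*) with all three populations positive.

From dz/dt = 0: 0.0111y* = 0.294, so y* = 26.5.
From dx/dt = 0: 0.735(1 - x*/1030) = 0.0246·26.5, giving x* = 1030·(1 - 0.886) = 117.
From dy/dt = 0: 0.00765·117 - 0.117 = 0.0412z*, so z* = 0.777/0.0412 = 18.9.

x* ≈ 117, y* ≈ 26.5, z* ≈ 18.9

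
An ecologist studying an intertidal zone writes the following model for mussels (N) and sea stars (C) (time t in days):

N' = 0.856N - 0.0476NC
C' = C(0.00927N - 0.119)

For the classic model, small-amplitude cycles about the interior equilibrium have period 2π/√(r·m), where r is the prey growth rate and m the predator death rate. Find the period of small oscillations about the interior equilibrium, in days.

Here r = 0.856 and m = 0.119, so r·m = 0.102.
ω = √0.102 = 0.319 per day, hence T = 2π/ω ≈ 19.7 days.

T ≈ 19.7 days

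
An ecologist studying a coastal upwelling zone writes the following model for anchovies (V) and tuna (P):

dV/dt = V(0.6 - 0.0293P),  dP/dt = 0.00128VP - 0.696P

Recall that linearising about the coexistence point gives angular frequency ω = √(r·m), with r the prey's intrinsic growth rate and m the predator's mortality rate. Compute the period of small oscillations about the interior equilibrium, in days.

T ≈ 9.72 days

Here r = 0.6 and m = 0.696, so r·m = 0.418.
ω = √0.418 = 0.646 per day, hence T = 2π/ω ≈ 9.72 days.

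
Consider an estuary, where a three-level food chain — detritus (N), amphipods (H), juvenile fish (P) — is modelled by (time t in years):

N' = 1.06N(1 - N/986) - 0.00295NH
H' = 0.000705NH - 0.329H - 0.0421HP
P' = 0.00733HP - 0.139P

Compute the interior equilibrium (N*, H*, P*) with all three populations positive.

From dP/dt = 0: 0.00733H* = 0.139, so H* = 19.
From dN/dt = 0: 1.06(1 - N*/986) = 0.00295·19, giving N* = 986·(1 - 0.0528) = 934.
From dH/dt = 0: 0.000705·934 - 0.329 = 0.0421P*, so P* = 0.329/0.0421 = 7.83.

N* ≈ 934, H* ≈ 19, P* ≈ 7.83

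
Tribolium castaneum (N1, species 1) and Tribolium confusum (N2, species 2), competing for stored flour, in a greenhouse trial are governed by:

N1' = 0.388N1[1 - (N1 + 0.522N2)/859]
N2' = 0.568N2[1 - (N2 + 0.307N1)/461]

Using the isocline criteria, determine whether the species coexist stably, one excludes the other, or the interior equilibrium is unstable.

stable coexistence

Compare the nullcline intercepts: K1/α12 = 859/0.522 = 1650 > K2 = 461; K2/α21 = 461/0.307 = 1500 > K1 = 859.
Since both inequalities hold, each species can invade when rare, so the interior equilibrium is stable.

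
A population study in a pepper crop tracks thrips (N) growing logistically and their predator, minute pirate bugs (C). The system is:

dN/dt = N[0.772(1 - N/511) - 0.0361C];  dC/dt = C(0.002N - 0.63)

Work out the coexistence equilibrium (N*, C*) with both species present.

N* ≈ 315, C* ≈ 8.2

From dC/dt = 0 with C > 0: 0.002N* = 0.63, so N* = 315.
Substitute into dN/dt = 0: 0.772(1 - 315/511) = 0.0361C*.
The bracket is 0.384, giving C* = 0.296/0.0361 = 8.2.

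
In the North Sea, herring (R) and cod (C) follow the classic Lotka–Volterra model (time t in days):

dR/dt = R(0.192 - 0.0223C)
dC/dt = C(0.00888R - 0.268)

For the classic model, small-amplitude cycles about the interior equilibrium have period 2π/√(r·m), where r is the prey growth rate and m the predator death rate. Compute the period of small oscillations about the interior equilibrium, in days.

Here r = 0.192 and m = 0.268, so r·m = 0.0515.
ω = √0.0515 = 0.227 per day, hence T = 2π/ω ≈ 27.7 days.

T ≈ 27.7 days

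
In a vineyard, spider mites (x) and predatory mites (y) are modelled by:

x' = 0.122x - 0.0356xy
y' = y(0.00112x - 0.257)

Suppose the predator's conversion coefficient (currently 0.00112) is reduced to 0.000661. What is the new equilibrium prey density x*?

x* ≈ 389

At the interior fixed point, setting dy/dt = 0 with y > 0 fixes x* = (predator death rate)/(xy coefficient) — independent of the other coefficients.
With the change, x* = 0.257/0.000661 = 389; it rises from 229.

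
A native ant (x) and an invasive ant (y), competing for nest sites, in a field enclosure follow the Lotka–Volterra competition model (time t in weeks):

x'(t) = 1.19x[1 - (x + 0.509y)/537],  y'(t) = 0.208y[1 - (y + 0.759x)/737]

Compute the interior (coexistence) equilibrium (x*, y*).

x* ≈ 264, y* ≈ 537

Setting both brackets to zero gives the nullclines x + 0.509y = 537 and 0.759x + y = 737.
Substituting y = 737 - 0.759x into the first: x(1 - 0.509·0.759) = 537 - 0.509·737.
So x* = 162/0.614 = 264, and then y* = 737 - 0.759·264 = 537.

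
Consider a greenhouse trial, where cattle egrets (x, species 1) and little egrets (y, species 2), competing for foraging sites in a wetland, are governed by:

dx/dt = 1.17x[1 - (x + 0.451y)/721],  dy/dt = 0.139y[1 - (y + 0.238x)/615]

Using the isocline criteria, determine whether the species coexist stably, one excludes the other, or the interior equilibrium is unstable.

stable coexistence

Compare the nullcline intercepts: K1/α12 = 721/0.451 = 1600 > K2 = 615; K2/α21 = 615/0.238 = 2580 > K1 = 721.
Since both inequalities hold, each species can invade when rare, so the interior equilibrium is stable.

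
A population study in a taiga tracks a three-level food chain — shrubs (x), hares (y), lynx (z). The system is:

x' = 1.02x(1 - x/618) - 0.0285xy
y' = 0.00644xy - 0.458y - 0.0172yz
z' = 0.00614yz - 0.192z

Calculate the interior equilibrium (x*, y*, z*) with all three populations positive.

From dz/dt = 0: 0.00614y* = 0.192, so y* = 31.3.
From dx/dt = 0: 1.02(1 - x*/618) = 0.0285·31.3, giving x* = 618·(1 - 0.874) = 78.
From dy/dt = 0: 0.00644·78 - 0.458 = 0.0172z*, so z* = 0.0445/0.0172 = 2.59.

x* ≈ 78, y* ≈ 31.3, z* ≈ 2.59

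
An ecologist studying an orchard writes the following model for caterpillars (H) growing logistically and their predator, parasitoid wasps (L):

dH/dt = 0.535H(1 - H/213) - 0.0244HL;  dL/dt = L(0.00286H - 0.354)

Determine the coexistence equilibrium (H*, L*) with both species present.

H* ≈ 124, L* ≈ 9.18

From dL/dt = 0 with L > 0: 0.00286H* = 0.354, so H* = 124.
Substitute into dH/dt = 0: 0.535(1 - 124/213) = 0.0244L*.
The bracket is 0.419, giving L* = 0.224/0.0244 = 9.18.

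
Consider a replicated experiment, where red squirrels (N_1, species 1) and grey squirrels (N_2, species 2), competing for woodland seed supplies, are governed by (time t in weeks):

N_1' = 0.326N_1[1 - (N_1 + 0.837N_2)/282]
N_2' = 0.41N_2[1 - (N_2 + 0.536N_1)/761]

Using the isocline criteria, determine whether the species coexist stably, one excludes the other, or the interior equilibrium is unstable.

Compare the nullcline intercepts: K1/α12 = 282/0.837 = 337 < K2 = 761; K2/α21 = 761/0.536 = 1420 > K1 = 282.
Since the inequalities point opposite ways, species 2 can invade but species 1 cannot.

species 2 excludes species 1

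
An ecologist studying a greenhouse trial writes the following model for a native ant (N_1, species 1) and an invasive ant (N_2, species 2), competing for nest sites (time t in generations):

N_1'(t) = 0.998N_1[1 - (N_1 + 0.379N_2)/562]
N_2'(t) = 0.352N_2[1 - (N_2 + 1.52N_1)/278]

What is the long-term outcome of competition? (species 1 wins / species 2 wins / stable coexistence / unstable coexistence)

species 1 excludes species 2

Compare the nullcline intercepts: K1/α12 = 562/0.379 = 1480 > K2 = 278; K2/α21 = 278/1.52 = 183 < K1 = 562.
Since the inequalities point opposite ways, species 1 can invade but species 2 cannot.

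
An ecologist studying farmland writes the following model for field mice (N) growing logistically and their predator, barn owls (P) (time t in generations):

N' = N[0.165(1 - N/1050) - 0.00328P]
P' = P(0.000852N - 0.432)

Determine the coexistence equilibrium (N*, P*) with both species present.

N* ≈ 507, P* ≈ 26

From dP/dt = 0 with P > 0: 0.000852N* = 0.432, so N* = 507.
Substitute into dN/dt = 0: 0.165(1 - 507/1050) = 0.00328P*.
The bracket is 0.517, giving P* = 0.0853/0.00328 = 26.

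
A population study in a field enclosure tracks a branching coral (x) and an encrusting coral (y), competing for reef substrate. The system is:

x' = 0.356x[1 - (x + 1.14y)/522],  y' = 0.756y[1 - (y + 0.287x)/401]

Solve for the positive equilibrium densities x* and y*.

Setting both brackets to zero gives the nullclines x + 1.14y = 522 and 0.287x + y = 401.
Substituting y = 401 - 0.287x into the first: x(1 - 1.14·0.287) = 522 - 1.14·401.
So x* = 64.9/0.673 = 96.4, and then y* = 401 - 0.287·96.4 = 373.

x* ≈ 96.4, y* ≈ 373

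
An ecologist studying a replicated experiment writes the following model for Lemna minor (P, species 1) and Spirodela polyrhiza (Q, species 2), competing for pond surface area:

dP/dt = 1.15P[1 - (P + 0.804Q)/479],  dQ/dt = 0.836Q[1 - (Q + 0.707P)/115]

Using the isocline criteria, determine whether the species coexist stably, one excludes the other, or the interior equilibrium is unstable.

Compare the nullcline intercepts: K1/α12 = 479/0.804 = 596 > K2 = 115; K2/α21 = 115/0.707 = 163 < K1 = 479.
Since the inequalities point opposite ways, species 1 can invade but species 2 cannot.

species 1 excludes species 2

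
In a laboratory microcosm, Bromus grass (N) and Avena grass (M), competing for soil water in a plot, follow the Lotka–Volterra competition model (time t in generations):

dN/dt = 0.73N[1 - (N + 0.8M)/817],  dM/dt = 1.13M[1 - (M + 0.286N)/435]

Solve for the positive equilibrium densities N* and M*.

N* ≈ 608, M* ≈ 261

Setting both brackets to zero gives the nullclines N + 0.8M = 817 and 0.286N + M = 435.
Substituting M = 435 - 0.286N into the first: N(1 - 0.8·0.286) = 817 - 0.8·435.
So N* = 469/0.771 = 608, and then M* = 435 - 0.286·608 = 261.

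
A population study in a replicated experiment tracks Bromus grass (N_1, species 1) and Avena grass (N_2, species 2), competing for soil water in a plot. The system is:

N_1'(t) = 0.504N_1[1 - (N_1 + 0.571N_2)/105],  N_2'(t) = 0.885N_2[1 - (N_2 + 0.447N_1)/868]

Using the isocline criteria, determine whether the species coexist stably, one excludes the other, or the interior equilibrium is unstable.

Compare the nullcline intercepts: K1/α12 = 105/0.571 = 184 < K2 = 868; K2/α21 = 868/0.447 = 1940 > K1 = 105.
Since the inequalities point opposite ways, species 2 can invade but species 1 cannot.

species 2 excludes species 1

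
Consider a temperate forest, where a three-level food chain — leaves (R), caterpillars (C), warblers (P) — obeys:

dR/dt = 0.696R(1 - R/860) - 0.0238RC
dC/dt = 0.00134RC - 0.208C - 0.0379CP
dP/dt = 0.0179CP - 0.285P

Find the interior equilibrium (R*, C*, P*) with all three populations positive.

From dP/dt = 0: 0.0179C* = 0.285, so C* = 15.9.
From dR/dt = 0: 0.696(1 - R*/860) = 0.0238·15.9, giving R* = 860·(1 - 0.544) = 392.
From dC/dt = 0: 0.00134·392 - 0.208 = 0.0379P*, so P* = 0.317/0.0379 = 8.36.

R* ≈ 392, C* ≈ 15.9, P* ≈ 8.36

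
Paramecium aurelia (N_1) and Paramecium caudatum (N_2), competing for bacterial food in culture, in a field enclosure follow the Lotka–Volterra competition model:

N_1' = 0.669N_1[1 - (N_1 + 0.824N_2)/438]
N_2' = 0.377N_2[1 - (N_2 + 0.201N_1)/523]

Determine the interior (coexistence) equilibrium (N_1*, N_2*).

N_1* ≈ 8.45, N_2* ≈ 521

Setting both brackets to zero gives the nullclines N_1 + 0.824N_2 = 438 and 0.201N_1 + N_2 = 523.
Substituting N_2 = 523 - 0.201N_1 into the first: N_1(1 - 0.824·0.201) = 438 - 0.824·523.
So N_1* = 7.05/0.834 = 8.45, and then N_2* = 523 - 0.201·8.45 = 521.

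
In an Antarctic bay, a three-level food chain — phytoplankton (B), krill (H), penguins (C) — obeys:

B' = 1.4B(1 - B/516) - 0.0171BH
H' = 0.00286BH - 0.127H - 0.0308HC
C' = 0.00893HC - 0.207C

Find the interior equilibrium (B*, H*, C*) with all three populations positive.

From dC/dt = 0: 0.00893H* = 0.207, so H* = 23.2.
From dB/dt = 0: 1.4(1 - B*/516) = 0.0171·23.2, giving B* = 516·(1 - 0.283) = 370.
From dH/dt = 0: 0.00286·370 - 0.127 = 0.0308C*, so C* = 0.931/0.0308 = 30.2.

B* ≈ 370, H* ≈ 23.2, C* ≈ 30.2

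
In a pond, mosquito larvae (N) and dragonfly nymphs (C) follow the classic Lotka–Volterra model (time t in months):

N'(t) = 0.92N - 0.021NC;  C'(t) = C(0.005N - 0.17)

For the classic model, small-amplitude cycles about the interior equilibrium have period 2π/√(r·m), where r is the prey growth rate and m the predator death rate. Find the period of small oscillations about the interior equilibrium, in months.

T ≈ 15.9 months

Here r = 0.92 and m = 0.17, so r·m = 0.156.
ω = √0.156 = 0.395 per month, hence T = 2π/ω ≈ 15.9 months.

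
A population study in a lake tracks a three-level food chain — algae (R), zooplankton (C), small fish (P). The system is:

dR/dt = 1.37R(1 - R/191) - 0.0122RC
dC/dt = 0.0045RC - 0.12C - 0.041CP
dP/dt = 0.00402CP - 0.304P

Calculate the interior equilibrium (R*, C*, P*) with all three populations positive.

From dP/dt = 0: 0.00402C* = 0.304, so C* = 75.6.
From dR/dt = 0: 1.37(1 - R*/191) = 0.0122·75.6, giving R* = 191·(1 - 0.673) = 62.4.
From dC/dt = 0: 0.0045·62.4 - 0.12 = 0.041P*, so P* = 0.161/0.041 = 3.92.

R* ≈ 62.4, C* ≈ 75.6, P* ≈ 3.92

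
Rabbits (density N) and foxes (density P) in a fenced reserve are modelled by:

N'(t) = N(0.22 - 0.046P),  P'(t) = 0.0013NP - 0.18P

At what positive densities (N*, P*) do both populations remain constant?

Set dP/dt = 0 with P > 0: 0.0013N - 0.18 = 0, so N* = 0.18/0.0013 = 138.
Set dN/dt = 0 with N > 0: 0.22 - 0.046P = 0, so P* = 0.22/0.046 = 4.78.

N* ≈ 138, P* ≈ 4.78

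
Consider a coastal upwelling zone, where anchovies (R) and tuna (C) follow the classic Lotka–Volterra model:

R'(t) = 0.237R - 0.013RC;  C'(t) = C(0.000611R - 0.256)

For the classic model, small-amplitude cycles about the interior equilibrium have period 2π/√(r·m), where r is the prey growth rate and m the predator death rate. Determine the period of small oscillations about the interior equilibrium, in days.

T ≈ 25.5 days

Here r = 0.237 and m = 0.256, so r·m = 0.0607.
ω = √0.0607 = 0.246 per day, hence T = 2π/ω ≈ 25.5 days.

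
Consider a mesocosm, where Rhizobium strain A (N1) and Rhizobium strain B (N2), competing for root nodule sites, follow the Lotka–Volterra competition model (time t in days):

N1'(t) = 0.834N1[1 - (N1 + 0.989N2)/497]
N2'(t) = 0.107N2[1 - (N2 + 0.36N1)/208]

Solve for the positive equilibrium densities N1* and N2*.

N1* ≈ 452, N2* ≈ 45.2

Setting both brackets to zero gives the nullclines N1 + 0.989N2 = 497 and 0.36N1 + N2 = 208.
Substituting N2 = 208 - 0.36N1 into the first: N1(1 - 0.989·0.36) = 497 - 0.989·208.
So N1* = 291/0.644 = 452, and then N2* = 208 - 0.36·452 = 45.2.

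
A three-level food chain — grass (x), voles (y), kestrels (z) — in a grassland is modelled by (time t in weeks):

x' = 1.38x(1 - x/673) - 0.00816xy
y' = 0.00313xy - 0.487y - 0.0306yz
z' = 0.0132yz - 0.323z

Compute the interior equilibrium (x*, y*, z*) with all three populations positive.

x* ≈ 576, y* ≈ 24.5, z* ≈ 43

From dz/dt = 0: 0.0132y* = 0.323, so y* = 24.5.
From dx/dt = 0: 1.38(1 - x*/673) = 0.00816·24.5, giving x* = 673·(1 - 0.145) = 576.
From dy/dt = 0: 0.00313·576 - 0.487 = 0.0306z*, so z* = 1.31/0.0306 = 43.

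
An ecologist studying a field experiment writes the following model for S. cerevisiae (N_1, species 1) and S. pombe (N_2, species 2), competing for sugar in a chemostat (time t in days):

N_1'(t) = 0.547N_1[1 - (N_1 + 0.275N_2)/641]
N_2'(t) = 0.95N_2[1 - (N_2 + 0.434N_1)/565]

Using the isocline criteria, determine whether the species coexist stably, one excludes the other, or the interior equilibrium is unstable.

Compare the nullcline intercepts: K1/α12 = 641/0.275 = 2330 > K2 = 565; K2/α21 = 565/0.434 = 1300 > K1 = 641.
Since both inequalities hold, each species can invade when rare, so the interior equilibrium is stable.

stable coexistence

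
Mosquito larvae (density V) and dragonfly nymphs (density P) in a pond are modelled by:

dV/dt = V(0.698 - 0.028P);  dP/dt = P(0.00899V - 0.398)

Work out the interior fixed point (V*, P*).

V* ≈ 44.3, P* ≈ 24.9

Set dP/dt = 0 with P > 0: 0.00899V - 0.398 = 0, so V* = 0.398/0.00899 = 44.3.
Set dV/dt = 0 with V > 0: 0.698 - 0.028P = 0, so P* = 0.698/0.028 = 24.9.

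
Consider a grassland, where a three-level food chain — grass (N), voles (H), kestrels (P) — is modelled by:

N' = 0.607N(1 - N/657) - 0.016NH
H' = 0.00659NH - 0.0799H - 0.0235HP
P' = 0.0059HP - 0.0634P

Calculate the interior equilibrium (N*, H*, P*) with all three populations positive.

N* ≈ 471, H* ≈ 10.7, P* ≈ 129

From dP/dt = 0: 0.0059H* = 0.0634, so H* = 10.7.
From dN/dt = 0: 0.607(1 - N*/657) = 0.016·10.7, giving N* = 657·(1 - 0.283) = 471.
From dH/dt = 0: 0.00659·471 - 0.0799 = 0.0235P*, so P* = 3.02/0.0235 = 129.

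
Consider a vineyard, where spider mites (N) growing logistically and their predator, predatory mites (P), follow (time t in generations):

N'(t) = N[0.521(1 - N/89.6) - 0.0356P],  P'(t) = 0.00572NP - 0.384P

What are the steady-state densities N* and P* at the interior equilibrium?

From dP/dt = 0 with P > 0: 0.00572N* = 0.384, so N* = 67.1.
Substitute into dN/dt = 0: 0.521(1 - 67.1/89.6) = 0.0356P*.
The bracket is 0.251, giving P* = 0.131/0.0356 = 3.67.

N* ≈ 67.1, P* ≈ 3.67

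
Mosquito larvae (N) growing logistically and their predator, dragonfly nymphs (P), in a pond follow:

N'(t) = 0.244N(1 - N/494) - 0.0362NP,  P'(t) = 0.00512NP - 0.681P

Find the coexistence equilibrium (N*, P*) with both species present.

N* ≈ 133, P* ≈ 4.93

From dP/dt = 0 with P > 0: 0.00512N* = 0.681, so N* = 133.
Substitute into dN/dt = 0: 0.244(1 - 133/494) = 0.0362P*.
The bracket is 0.731, giving P* = 0.178/0.0362 = 4.93.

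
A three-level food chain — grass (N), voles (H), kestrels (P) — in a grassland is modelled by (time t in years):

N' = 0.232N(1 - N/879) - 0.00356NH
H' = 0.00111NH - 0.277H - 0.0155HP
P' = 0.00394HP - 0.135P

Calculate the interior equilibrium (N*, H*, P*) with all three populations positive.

N* ≈ 417, H* ≈ 34.3, P* ≈ 12

From dP/dt = 0: 0.00394H* = 0.135, so H* = 34.3.
From dN/dt = 0: 0.232(1 - N*/879) = 0.00356·34.3, giving N* = 879·(1 - 0.526) = 417.
From dH/dt = 0: 0.00111·417 - 0.277 = 0.0155P*, so P* = 0.186/0.0155 = 12.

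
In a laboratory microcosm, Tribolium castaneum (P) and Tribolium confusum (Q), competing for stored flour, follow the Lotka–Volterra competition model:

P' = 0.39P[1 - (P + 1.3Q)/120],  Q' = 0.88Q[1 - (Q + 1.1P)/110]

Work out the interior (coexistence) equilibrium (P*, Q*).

P* ≈ 53.5, Q* ≈ 51.2

Setting both brackets to zero gives the nullclines P + 1.3Q = 120 and 1.1P + Q = 110.
Substituting Q = 110 - 1.1P into the first: P(1 - 1.3·1.1) = 120 - 1.3·110.
So P* = -23/-0.43 = 53.5, and then Q* = 110 - 1.1·53.5 = 51.2.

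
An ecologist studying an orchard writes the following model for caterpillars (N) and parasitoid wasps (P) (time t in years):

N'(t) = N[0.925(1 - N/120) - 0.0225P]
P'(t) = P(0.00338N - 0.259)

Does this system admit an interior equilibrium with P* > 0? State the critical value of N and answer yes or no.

Threshold N = 76.6; K > 76.6, so yes, the predator persists.

The predator equation gives dP/dt > 0 only when N > 0.259/0.00338 = 76.6.
Without the predator, N → K = 120. Since 120 > 76.6, the predator can invade and persist.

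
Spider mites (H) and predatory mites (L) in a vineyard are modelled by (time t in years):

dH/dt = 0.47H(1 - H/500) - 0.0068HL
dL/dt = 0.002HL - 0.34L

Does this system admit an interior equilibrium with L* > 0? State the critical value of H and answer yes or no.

The predator equation gives dL/dt > 0 only when H > 0.34/0.002 = 170.
Without the predator, H → K = 500. Since 500 > 170, the predator can invade and persist.

Threshold H = 170; K > 170, so yes, the predator persists.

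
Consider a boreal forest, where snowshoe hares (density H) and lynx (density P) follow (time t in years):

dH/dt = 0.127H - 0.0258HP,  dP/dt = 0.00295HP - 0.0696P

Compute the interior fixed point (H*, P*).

Set dP/dt = 0 with P > 0: 0.00295H - 0.0696 = 0, so H* = 0.0696/0.00295 = 23.6.
Set dH/dt = 0 with H > 0: 0.127 - 0.0258P = 0, so P* = 0.127/0.0258 = 4.92.

H* ≈ 23.6, P* ≈ 4.92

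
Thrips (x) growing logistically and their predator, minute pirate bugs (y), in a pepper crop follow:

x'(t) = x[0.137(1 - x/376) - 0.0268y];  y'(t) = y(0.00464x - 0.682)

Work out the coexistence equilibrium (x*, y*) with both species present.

x* ≈ 147, y* ≈ 3.11

From dy/dt = 0 with y > 0: 0.00464x* = 0.682, so x* = 147.
Substitute into dx/dt = 0: 0.137(1 - 147/376) = 0.0268y*.
The bracket is 0.609, giving y* = 0.0834/0.0268 = 3.11.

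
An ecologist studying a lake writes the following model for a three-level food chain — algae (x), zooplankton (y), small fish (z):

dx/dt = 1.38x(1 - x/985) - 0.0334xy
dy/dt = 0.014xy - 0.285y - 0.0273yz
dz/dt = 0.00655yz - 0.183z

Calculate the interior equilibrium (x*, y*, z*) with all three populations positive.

From dz/dt = 0: 0.00655y* = 0.183, so y* = 27.9.
From dx/dt = 0: 1.38(1 - x*/985) = 0.0334·27.9, giving x* = 985·(1 - 0.676) = 319.
From dy/dt = 0: 0.014·319 - 0.285 = 0.0273z*, so z* = 4.18/0.0273 = 153.

x* ≈ 319, y* ≈ 27.9, z* ≈ 153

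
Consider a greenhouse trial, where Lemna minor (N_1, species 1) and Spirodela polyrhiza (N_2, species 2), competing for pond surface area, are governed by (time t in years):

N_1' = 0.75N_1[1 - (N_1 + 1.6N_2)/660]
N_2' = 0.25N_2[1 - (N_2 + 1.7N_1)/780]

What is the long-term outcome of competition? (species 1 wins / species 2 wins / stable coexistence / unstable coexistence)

unstable coexistence (outcome depends on initial conditions)

Compare the nullcline intercepts: K1/α12 = 660/1.6 = 412 < K2 = 780; K2/α21 = 780/1.7 = 459 < K1 = 660.
Since both are reversed, neither can invade when rare; the interior point is a saddle.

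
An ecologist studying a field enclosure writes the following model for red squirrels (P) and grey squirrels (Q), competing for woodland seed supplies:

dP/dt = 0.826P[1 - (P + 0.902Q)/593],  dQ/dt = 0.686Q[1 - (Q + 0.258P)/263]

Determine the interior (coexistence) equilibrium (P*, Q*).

P* ≈ 464, Q* ≈ 143

Setting both brackets to zero gives the nullclines P + 0.902Q = 593 and 0.258P + Q = 263.
Substituting Q = 263 - 0.258P into the first: P(1 - 0.902·0.258) = 593 - 0.902·263.
So P* = 356/0.767 = 464, and then Q* = 263 - 0.258·464 = 143.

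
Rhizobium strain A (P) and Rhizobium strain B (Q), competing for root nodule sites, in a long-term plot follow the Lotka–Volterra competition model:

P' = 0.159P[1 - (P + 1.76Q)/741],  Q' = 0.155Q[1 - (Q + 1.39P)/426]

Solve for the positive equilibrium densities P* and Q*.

Setting both brackets to zero gives the nullclines P + 1.76Q = 741 and 1.39P + Q = 426.
Substituting Q = 426 - 1.39P into the first: P(1 - 1.76·1.39) = 741 - 1.76·426.
So P* = -8.76/-1.45 = 6.06, and then Q* = 426 - 1.39·6.06 = 418.

P* ≈ 6.06, Q* ≈ 418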